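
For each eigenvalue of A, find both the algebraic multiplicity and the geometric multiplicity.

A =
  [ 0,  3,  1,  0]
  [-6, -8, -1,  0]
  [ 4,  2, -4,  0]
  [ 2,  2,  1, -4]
λ = -4: alg = 4, geom = 2

Step 1 — factor the characteristic polynomial to read off the algebraic multiplicities:
  χ_A(x) = (x + 4)^4

Step 2 — compute geometric multiplicities via the rank-nullity identity g(λ) = n − rank(A − λI):
  rank(A − (-4)·I) = 2, so dim ker(A − (-4)·I) = n − 2 = 2

Summary:
  λ = -4: algebraic multiplicity = 4, geometric multiplicity = 2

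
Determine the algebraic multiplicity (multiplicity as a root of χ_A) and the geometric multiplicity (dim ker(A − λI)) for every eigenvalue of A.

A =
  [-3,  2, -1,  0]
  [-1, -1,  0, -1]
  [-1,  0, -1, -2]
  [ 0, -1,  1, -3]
λ = -2: alg = 4, geom = 2

Step 1 — factor the characteristic polynomial to read off the algebraic multiplicities:
  χ_A(x) = (x + 2)^4

Step 2 — compute geometric multiplicities via the rank-nullity identity g(λ) = n − rank(A − λI):
  rank(A − (-2)·I) = 2, so dim ker(A − (-2)·I) = n − 2 = 2

Summary:
  λ = -2: algebraic multiplicity = 4, geometric multiplicity = 2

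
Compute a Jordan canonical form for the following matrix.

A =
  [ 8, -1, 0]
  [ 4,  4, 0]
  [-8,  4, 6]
J_2(6) ⊕ J_1(6)

The characteristic polynomial is
  det(x·I − A) = x^3 - 18*x^2 + 108*x - 216 = (x - 6)^3

Eigenvalues and multiplicities (the geometric multiplicity of λ is n − rank(A − λI), which equals the number of Jordan blocks for λ):
  λ = 6: algebraic multiplicity = 3, geometric multiplicity = 2

Determining the block sizes for each eigenvalue:
  λ = 6: 2 blocks summing to 3 forces exactly one block of size 2 and the rest size 1 → block sizes [2, 1]

Assembling the blocks gives a Jordan form
J =
  [6, 1, 0]
  [0, 6, 0]
  [0, 0, 6]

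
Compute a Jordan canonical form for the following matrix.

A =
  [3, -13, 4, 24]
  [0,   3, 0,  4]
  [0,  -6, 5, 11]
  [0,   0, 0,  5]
J_2(3) ⊕ J_2(5)

The characteristic polynomial is
  det(x·I − A) = x^4 - 16*x^3 + 94*x^2 - 240*x + 225 = (x - 5)^2*(x - 3)^2

Eigenvalues and multiplicities (the geometric multiplicity of λ is n − rank(A − λI), which equals the number of Jordan blocks for λ):
  λ = 3: algebraic multiplicity = 2, geometric multiplicity = 1
  λ = 5: algebraic multiplicity = 2, geometric multiplicity = 1

Determining the block sizes for each eigenvalue:
  λ = 3: one block (gm = 1), so the single block has size am = 2 → block sizes [2]
  λ = 5: one block (gm = 1), so the single block has size am = 2 → block sizes [2]

Assembling the blocks gives a Jordan form
J =
  [3, 1, 0, 0]
  [0, 3, 0, 0]
  [0, 0, 5, 1]
  [0, 0, 0, 5]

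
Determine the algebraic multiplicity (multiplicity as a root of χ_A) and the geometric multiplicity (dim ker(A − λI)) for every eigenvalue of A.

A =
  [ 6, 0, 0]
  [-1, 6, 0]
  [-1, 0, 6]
λ = 6: alg = 3, geom = 2

Step 1 — factor the characteristic polynomial to read off the algebraic multiplicities:
  χ_A(x) = (x - 6)^3

Step 2 — compute geometric multiplicities via the rank-nullity identity g(λ) = n − rank(A − λI):
  rank(A − (6)·I) = 1, so dim ker(A − (6)·I) = n − 1 = 2

Summary:
  λ = 6: algebraic multiplicity = 3, geometric multiplicity = 2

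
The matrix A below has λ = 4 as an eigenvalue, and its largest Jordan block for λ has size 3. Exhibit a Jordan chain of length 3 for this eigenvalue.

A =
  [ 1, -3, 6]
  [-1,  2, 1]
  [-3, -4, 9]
A Jordan chain for λ = 4 of length 3:
v_1 = (-6, 2, -2)ᵀ
v_2 = (-3, -1, -3)ᵀ
v_3 = (1, 0, 0)ᵀ

Let N = A − (4)·I. We want v_3 with N^3 v_3 = 0 but N^2 v_3 ≠ 0; then v_{j-1} := N · v_j for j = 3, …, 2.

Pick v_3 = (1, 0, 0)ᵀ.
Then v_2 = N · v_3 = (-3, -1, -3)ᵀ.
Then v_1 = N · v_2 = (-6, 2, -2)ᵀ.

Sanity check: (A − (4)·I) v_1 = (0, 0, 0)ᵀ = 0. ✓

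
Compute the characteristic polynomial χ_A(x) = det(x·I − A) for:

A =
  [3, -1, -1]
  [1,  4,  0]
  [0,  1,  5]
x^3 - 12*x^2 + 48*x - 64

Expanding det(x·I − A) (e.g. by cofactor expansion or by noting that A is similar to its Jordan form J, which has the same characteristic polynomial as A) gives
  χ_A(x) = x^3 - 12*x^2 + 48*x - 64
which factors as (x - 4)^3. The eigenvalues (with algebraic multiplicities) are λ = 4 with multiplicity 3.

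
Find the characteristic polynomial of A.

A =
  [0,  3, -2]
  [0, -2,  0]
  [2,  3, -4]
x^3 + 6*x^2 + 12*x + 8

Expanding det(x·I − A) (e.g. by cofactor expansion or by noting that A is similar to its Jordan form J, which has the same characteristic polynomial as A) gives
  χ_A(x) = x^3 + 6*x^2 + 12*x + 8
which factors as (x + 2)^3. The eigenvalues (with algebraic multiplicities) are λ = -2 with multiplicity 3.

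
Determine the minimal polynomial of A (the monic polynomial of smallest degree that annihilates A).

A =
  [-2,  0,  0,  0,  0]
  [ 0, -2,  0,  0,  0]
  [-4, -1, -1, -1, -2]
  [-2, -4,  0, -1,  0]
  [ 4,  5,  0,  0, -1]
x^3 + 4*x^2 + 5*x + 2

The characteristic polynomial is χ_A(x) = (x + 1)^3*(x + 2)^2, so the eigenvalues are known. The minimal polynomial is
  m_A(x) = Π_λ (x − λ)^{k_λ}
where k_λ is the size of the *largest* Jordan block for λ (equivalently, the smallest k with (A − λI)^k v = 0 for every generalised eigenvector v of λ).

  λ = -2: largest Jordan block has size 1, contributing (x + 2)
  λ = -1: largest Jordan block has size 2, contributing (x + 1)^2

So m_A(x) = (x + 1)^2*(x + 2) = x^3 + 4*x^2 + 5*x + 2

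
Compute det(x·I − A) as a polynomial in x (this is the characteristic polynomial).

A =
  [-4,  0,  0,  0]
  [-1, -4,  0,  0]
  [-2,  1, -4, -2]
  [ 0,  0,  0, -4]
x^4 + 16*x^3 + 96*x^2 + 256*x + 256

Expanding det(x·I − A) (e.g. by cofactor expansion or by noting that A is similar to its Jordan form J, which has the same characteristic polynomial as A) gives
  χ_A(x) = x^4 + 16*x^3 + 96*x^2 + 256*x + 256
which factors as (x + 4)^4. The eigenvalues (with algebraic multiplicities) are λ = -4 with multiplicity 4.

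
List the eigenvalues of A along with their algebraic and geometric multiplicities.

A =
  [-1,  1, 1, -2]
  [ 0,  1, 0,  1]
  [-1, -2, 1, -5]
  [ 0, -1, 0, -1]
λ = 0: alg = 4, geom = 2

Step 1 — factor the characteristic polynomial to read off the algebraic multiplicities:
  χ_A(x) = x^4

Step 2 — compute geometric multiplicities via the rank-nullity identity g(λ) = n − rank(A − λI):
  rank(A − (0)·I) = 2, so dim ker(A − (0)·I) = n − 2 = 2

Summary:
  λ = 0: algebraic multiplicity = 4, geometric multiplicity = 2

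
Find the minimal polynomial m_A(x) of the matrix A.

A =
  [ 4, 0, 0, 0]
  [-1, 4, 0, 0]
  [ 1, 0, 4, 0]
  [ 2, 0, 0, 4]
x^2 - 8*x + 16

The characteristic polynomial is χ_A(x) = (x - 4)^4, so the eigenvalues are known. The minimal polynomial is
  m_A(x) = Π_λ (x − λ)^{k_λ}
where k_λ is the size of the *largest* Jordan block for λ (equivalently, the smallest k with (A − λI)^k v = 0 for every generalised eigenvector v of λ).

  λ = 4: largest Jordan block has size 2, contributing (x − 4)^2

So m_A(x) = (x - 4)^2 = x^2 - 8*x + 16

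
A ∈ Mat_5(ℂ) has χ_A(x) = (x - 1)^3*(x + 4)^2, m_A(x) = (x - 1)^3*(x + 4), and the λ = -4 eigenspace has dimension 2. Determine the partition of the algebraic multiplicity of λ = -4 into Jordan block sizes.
Block sizes for λ = -4: [1, 1]

Step 1 — from the characteristic polynomial, algebraic multiplicity of λ = -4 is 2. From dim ker(A − (-4)·I) = 2, there are exactly 2 Jordan blocks for λ = -4.
Step 2 — from the minimal polynomial, the factor (x + 4) tells us the largest block for λ = -4 has size 1.
Step 3 — with total size 2, 2 blocks, and largest block 1, the block sizes (in nonincreasing order) are [1, 1].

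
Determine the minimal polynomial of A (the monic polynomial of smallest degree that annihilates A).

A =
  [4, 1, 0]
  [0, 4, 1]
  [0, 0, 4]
x^3 - 12*x^2 + 48*x - 64

The characteristic polynomial is χ_A(x) = (x - 4)^3, so the eigenvalues are known. The minimal polynomial is
  m_A(x) = Π_λ (x − λ)^{k_λ}
where k_λ is the size of the *largest* Jordan block for λ (equivalently, the smallest k with (A − λI)^k v = 0 for every generalised eigenvector v of λ).

  λ = 4: largest Jordan block has size 3, contributing (x − 4)^3

So m_A(x) = (x - 4)^3 = x^3 - 12*x^2 + 48*x - 64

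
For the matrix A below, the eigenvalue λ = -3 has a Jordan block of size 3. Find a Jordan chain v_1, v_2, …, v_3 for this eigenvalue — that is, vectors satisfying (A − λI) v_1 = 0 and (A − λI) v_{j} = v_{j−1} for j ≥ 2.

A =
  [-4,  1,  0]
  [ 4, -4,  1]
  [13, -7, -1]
A Jordan chain for λ = -3 of length 3:
v_1 = (5, 5, -15)ᵀ
v_2 = (-1, 4, 13)ᵀ
v_3 = (1, 0, 0)ᵀ

Let N = A − (-3)·I. We want v_3 with N^3 v_3 = 0 but N^2 v_3 ≠ 0; then v_{j-1} := N · v_j for j = 3, …, 2.

Pick v_3 = (1, 0, 0)ᵀ.
Then v_2 = N · v_3 = (-1, 4, 13)ᵀ.
Then v_1 = N · v_2 = (5, 5, -15)ᵀ.

Sanity check: (A − (-3)·I) v_1 = (0, 0, 0)ᵀ = 0. ✓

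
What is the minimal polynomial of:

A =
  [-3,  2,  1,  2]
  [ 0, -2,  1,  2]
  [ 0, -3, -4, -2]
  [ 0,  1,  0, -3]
x^3 + 9*x^2 + 27*x + 27

The characteristic polynomial is χ_A(x) = (x + 3)^4, so the eigenvalues are known. The minimal polynomial is
  m_A(x) = Π_λ (x − λ)^{k_λ}
where k_λ is the size of the *largest* Jordan block for λ (equivalently, the smallest k with (A − λI)^k v = 0 for every generalised eigenvector v of λ).

  λ = -3: largest Jordan block has size 3, contributing (x + 3)^3

So m_A(x) = (x + 3)^3 = x^3 + 9*x^2 + 27*x + 27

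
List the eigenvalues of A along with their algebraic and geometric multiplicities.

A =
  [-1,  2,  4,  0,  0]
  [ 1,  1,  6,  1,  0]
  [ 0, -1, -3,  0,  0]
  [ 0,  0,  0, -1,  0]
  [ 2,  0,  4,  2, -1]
λ = -1: alg = 5, geom = 3

Step 1 — factor the characteristic polynomial to read off the algebraic multiplicities:
  χ_A(x) = (x + 1)^5

Step 2 — compute geometric multiplicities via the rank-nullity identity g(λ) = n − rank(A − λI):
  rank(A − (-1)·I) = 2, so dim ker(A − (-1)·I) = n − 2 = 3

Summary:
  λ = -1: algebraic multiplicity = 5, geometric multiplicity = 3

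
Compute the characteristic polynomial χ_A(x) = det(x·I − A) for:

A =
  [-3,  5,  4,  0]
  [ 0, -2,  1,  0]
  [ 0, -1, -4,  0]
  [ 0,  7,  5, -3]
x^4 + 12*x^3 + 54*x^2 + 108*x + 81

Expanding det(x·I − A) (e.g. by cofactor expansion or by noting that A is similar to its Jordan form J, which has the same characteristic polynomial as A) gives
  χ_A(x) = x^4 + 12*x^3 + 54*x^2 + 108*x + 81
which factors as (x + 3)^4. The eigenvalues (with algebraic multiplicities) are λ = -3 with multiplicity 4.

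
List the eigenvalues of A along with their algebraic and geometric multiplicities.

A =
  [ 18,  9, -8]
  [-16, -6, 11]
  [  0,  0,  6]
λ = 6: alg = 3, geom = 1

Step 1 — factor the characteristic polynomial to read off the algebraic multiplicities:
  χ_A(x) = (x - 6)^3

Step 2 — compute geometric multiplicities via the rank-nullity identity g(λ) = n − rank(A − λI):
  rank(A − (6)·I) = 2, so dim ker(A − (6)·I) = n − 2 = 1

Summary:
  λ = 6: algebraic multiplicity = 3, geometric multiplicity = 1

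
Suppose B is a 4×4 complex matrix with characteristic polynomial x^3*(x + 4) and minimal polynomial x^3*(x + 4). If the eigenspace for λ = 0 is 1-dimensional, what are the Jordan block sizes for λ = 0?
Block sizes for λ = 0: [3]

Step 1 — from the characteristic polynomial, algebraic multiplicity of λ = 0 is 3. From dim ker(B − (0)·I) = 1, there are exactly 1 Jordan blocks for λ = 0.
Step 2 — from the minimal polynomial, the factor (x − 0)^3 tells us the largest block for λ = 0 has size 3.
Step 3 — with total size 3, 1 blocks, and largest block 3, the block sizes (in nonincreasing order) are [3].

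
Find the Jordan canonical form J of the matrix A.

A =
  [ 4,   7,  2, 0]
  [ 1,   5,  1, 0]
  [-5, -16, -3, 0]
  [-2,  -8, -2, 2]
J_3(2) ⊕ J_1(2)

The characteristic polynomial is
  det(x·I − A) = x^4 - 8*x^3 + 24*x^2 - 32*x + 16 = (x - 2)^4

Eigenvalues and multiplicities (the geometric multiplicity of λ is n − rank(A − λI), which equals the number of Jordan blocks for λ):
  λ = 2: algebraic multiplicity = 4, geometric multiplicity = 2

Determining the block sizes for each eigenvalue:
  λ = 2: with am = 4 and gm = 2, the partition is not yet determined (e.g. several partitions of 4 into 2 parts exist). Let N = A − (2)·I. Computing rank(N^1) = 2, rank(N^2) = 1, rank(N^3) = 0; the number of blocks of size ≥ j is rank(N^{j−1}) − rank(N^j), giving [2, 1, 1]. So we have 1 block(s) of size 3, 1 block(s) of size 1 → block sizes [3, 1]

Assembling the blocks gives a Jordan form
J =
  [2, 1, 0, 0]
  [0, 2, 1, 0]
  [0, 0, 2, 0]
  [0, 0, 0, 2]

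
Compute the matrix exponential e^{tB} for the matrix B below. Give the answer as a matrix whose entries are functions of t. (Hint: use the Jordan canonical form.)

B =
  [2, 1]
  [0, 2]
e^{tB} =
  [exp(2*t), t*exp(2*t)]
  [0, exp(2*t)]

Strategy: write B = P · J · P⁻¹ where J is a Jordan canonical form, so e^{tB} = P · e^{tJ} · P⁻¹, and e^{tJ} can be computed block-by-block.

B has Jordan form
J =
  [2, 1]
  [0, 2]
(up to reordering of blocks).

Per-block formulas:
  For a 2×2 Jordan block J_2(2): exp(t · J_2(2)) = e^(2t)·(I + t·N), where N is the 2×2 nilpotent shift.

After assembling e^{tJ} and conjugating by P, we get:

e^{tB} =
  [exp(2*t), t*exp(2*t)]
  [0, exp(2*t)]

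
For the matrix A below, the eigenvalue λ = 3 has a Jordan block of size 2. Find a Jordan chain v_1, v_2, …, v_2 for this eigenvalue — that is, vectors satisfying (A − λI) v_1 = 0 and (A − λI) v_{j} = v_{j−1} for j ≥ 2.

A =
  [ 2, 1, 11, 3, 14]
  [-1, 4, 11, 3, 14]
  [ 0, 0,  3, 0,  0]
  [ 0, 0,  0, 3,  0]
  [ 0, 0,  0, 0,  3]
A Jordan chain for λ = 3 of length 2:
v_1 = (-1, -1, 0, 0, 0)ᵀ
v_2 = (1, 0, 0, 0, 0)ᵀ

Let N = A − (3)·I. We want v_2 with N^2 v_2 = 0 but N^1 v_2 ≠ 0; then v_{j-1} := N · v_j for j = 2, …, 2.

Pick v_2 = (1, 0, 0, 0, 0)ᵀ.
Then v_1 = N · v_2 = (-1, -1, 0, 0, 0)ᵀ.

Sanity check: (A − (3)·I) v_1 = (0, 0, 0, 0, 0)ᵀ = 0. ✓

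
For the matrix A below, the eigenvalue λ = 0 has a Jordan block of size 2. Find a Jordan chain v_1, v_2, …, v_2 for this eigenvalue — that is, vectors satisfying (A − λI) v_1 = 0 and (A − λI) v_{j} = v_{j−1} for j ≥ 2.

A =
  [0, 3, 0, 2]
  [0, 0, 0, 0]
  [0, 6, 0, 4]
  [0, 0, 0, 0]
A Jordan chain for λ = 0 of length 2:
v_1 = (3, 0, 6, 0)ᵀ
v_2 = (0, 1, 0, 0)ᵀ

Let N = A − (0)·I. We want v_2 with N^2 v_2 = 0 but N^1 v_2 ≠ 0; then v_{j-1} := N · v_j for j = 2, …, 2.

Pick v_2 = (0, 1, 0, 0)ᵀ.
Then v_1 = N · v_2 = (3, 0, 6, 0)ᵀ.

Sanity check: (A − (0)·I) v_1 = (0, 0, 0, 0)ᵀ = 0. ✓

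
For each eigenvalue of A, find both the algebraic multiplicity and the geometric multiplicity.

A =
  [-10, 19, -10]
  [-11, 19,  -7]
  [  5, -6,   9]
λ = 6: alg = 3, geom = 1

Step 1 — factor the characteristic polynomial to read off the algebraic multiplicities:
  χ_A(x) = (x - 6)^3

Step 2 — compute geometric multiplicities via the rank-nullity identity g(λ) = n − rank(A − λI):
  rank(A − (6)·I) = 2, so dim ker(A − (6)·I) = n − 2 = 1

Summary:
  λ = 6: algebraic multiplicity = 3, geometric multiplicity = 1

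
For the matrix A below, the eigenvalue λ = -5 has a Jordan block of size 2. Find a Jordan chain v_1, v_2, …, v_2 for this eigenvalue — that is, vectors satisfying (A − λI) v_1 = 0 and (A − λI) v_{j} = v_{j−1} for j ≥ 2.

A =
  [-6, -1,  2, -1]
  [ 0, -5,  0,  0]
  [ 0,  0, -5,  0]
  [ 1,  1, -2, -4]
A Jordan chain for λ = -5 of length 2:
v_1 = (-1, 0, 0, 1)ᵀ
v_2 = (1, 0, 0, 0)ᵀ

Let N = A − (-5)·I. We want v_2 with N^2 v_2 = 0 but N^1 v_2 ≠ 0; then v_{j-1} := N · v_j for j = 2, …, 2.

Pick v_2 = (1, 0, 0, 0)ᵀ.
Then v_1 = N · v_2 = (-1, 0, 0, 1)ᵀ.

Sanity check: (A − (-5)·I) v_1 = (0, 0, 0, 0)ᵀ = 0. ✓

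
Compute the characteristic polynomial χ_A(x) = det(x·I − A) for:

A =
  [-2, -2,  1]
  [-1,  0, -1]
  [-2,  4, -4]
x^3 + 6*x^2 + 12*x + 8

Expanding det(x·I − A) (e.g. by cofactor expansion or by noting that A is similar to its Jordan form J, which has the same characteristic polynomial as A) gives
  χ_A(x) = x^3 + 6*x^2 + 12*x + 8
which factors as (x + 2)^3. The eigenvalues (with algebraic multiplicities) are λ = -2 with multiplicity 3.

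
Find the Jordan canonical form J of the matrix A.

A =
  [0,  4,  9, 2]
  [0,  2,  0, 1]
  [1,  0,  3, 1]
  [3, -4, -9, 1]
J_2(0) ⊕ J_2(3)

The characteristic polynomial is
  det(x·I − A) = x^4 - 6*x^3 + 9*x^2 = x^2*(x - 3)^2

Eigenvalues and multiplicities (the geometric multiplicity of λ is n − rank(A − λI), which equals the number of Jordan blocks for λ):
  λ = 0: algebraic multiplicity = 2, geometric multiplicity = 1
  λ = 3: algebraic multiplicity = 2, geometric multiplicity = 1

Determining the block sizes for each eigenvalue:
  λ = 0: one block (gm = 1), so the single block has size am = 2 → block sizes [2]
  λ = 3: one block (gm = 1), so the single block has size am = 2 → block sizes [2]

Assembling the blocks gives a Jordan form
J =
  [0, 1, 0, 0]
  [0, 0, 0, 0]
  [0, 0, 3, 1]
  [0, 0, 0, 3]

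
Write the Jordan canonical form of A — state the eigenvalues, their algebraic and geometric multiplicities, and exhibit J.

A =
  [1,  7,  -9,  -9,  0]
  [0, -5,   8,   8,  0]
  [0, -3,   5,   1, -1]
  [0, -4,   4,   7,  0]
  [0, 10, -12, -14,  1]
J_3(1) ⊕ J_1(3) ⊕ J_1(3)

The characteristic polynomial is
  det(x·I − A) = x^5 - 9*x^4 + 30*x^3 - 46*x^2 + 33*x - 9 = (x - 3)^2*(x - 1)^3

Eigenvalues and multiplicities (the geometric multiplicity of λ is n − rank(A − λI), which equals the number of Jordan blocks for λ):
  λ = 1: algebraic multiplicity = 3, geometric multiplicity = 1
  λ = 3: algebraic multiplicity = 2, geometric multiplicity = 2

Determining the block sizes for each eigenvalue:
  λ = 1: one block (gm = 1), so the single block has size am = 3 → block sizes [3]
  λ = 3: gm = am = 2, so every block has size 1 → block sizes [1, 1]

Assembling the blocks gives a Jordan form
J =
  [1, 1, 0, 0, 0]
  [0, 1, 1, 0, 0]
  [0, 0, 1, 0, 0]
  [0, 0, 0, 3, 0]
  [0, 0, 0, 0, 3]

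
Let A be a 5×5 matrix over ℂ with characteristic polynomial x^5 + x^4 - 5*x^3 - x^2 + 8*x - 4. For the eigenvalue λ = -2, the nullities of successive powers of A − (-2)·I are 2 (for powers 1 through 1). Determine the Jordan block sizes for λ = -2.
Block sizes for λ = -2: [1, 1]

From the dimensions of kernels of powers, the number of Jordan blocks of size at least j is d_j − d_{j−1} where d_j = dim ker(N^j) (with d_0 = 0). Computing the differences gives [2].
The number of blocks of size exactly k is (#blocks of size ≥ k) − (#blocks of size ≥ k + 1), so the partition is: 2 block(s) of size 1.
In nonincreasing order the block sizes are [1, 1].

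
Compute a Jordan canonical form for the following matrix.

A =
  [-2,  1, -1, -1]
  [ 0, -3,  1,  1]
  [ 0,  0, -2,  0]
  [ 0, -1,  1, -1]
J_2(-2) ⊕ J_1(-2) ⊕ J_1(-2)

The characteristic polynomial is
  det(x·I − A) = x^4 + 8*x^3 + 24*x^2 + 32*x + 16 = (x + 2)^4

Eigenvalues and multiplicities (the geometric multiplicity of λ is n − rank(A − λI), which equals the number of Jordan blocks for λ):
  λ = -2: algebraic multiplicity = 4, geometric multiplicity = 3

Determining the block sizes for each eigenvalue:
  λ = -2: 3 blocks summing to 4 forces exactly one block of size 2 and the rest size 1 → block sizes [2, 1, 1]

Assembling the blocks gives a Jordan form
J =
  [-2,  1,  0,  0]
  [ 0, -2,  0,  0]
  [ 0,  0, -2,  0]
  [ 0,  0,  0, -2]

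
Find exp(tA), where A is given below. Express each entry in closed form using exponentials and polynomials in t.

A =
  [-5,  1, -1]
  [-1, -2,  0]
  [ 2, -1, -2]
e^{tA} =
  [t^2*exp(-3*t)/2 - 2*t*exp(-3*t) + exp(-3*t), t*exp(-3*t), t^2*exp(-3*t)/2 - t*exp(-3*t)]
  [t^2*exp(-3*t)/2 - t*exp(-3*t), t*exp(-3*t) + exp(-3*t), t^2*exp(-3*t)/2]
  [-t^2*exp(-3*t)/2 + 2*t*exp(-3*t), -t*exp(-3*t), -t^2*exp(-3*t)/2 + t*exp(-3*t) + exp(-3*t)]

Strategy: write A = P · J · P⁻¹ where J is a Jordan canonical form, so e^{tA} = P · e^{tJ} · P⁻¹, and e^{tJ} can be computed block-by-block.

A has Jordan form
J =
  [-3,  1,  0]
  [ 0, -3,  1]
  [ 0,  0, -3]
(up to reordering of blocks).

Per-block formulas:
  For a 3×3 Jordan block J_3(-3): exp(t · J_3(-3)) = e^(-3t)·(I + t·N + (t^2/2)·N^2), where N is the 3×3 nilpotent shift.

After assembling e^{tJ} and conjugating by P, we get:

e^{tA} =
  [t^2*exp(-3*t)/2 - 2*t*exp(-3*t) + exp(-3*t), t*exp(-3*t), t^2*exp(-3*t)/2 - t*exp(-3*t)]
  [t^2*exp(-3*t)/2 - t*exp(-3*t), t*exp(-3*t) + exp(-3*t), t^2*exp(-3*t)/2]
  [-t^2*exp(-3*t)/2 + 2*t*exp(-3*t), -t*exp(-3*t), -t^2*exp(-3*t)/2 + t*exp(-3*t) + exp(-3*t)]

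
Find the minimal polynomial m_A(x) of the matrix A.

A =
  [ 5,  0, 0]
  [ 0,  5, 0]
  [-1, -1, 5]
x^2 - 10*x + 25

The characteristic polynomial is χ_A(x) = (x - 5)^3, so the eigenvalues are known. The minimal polynomial is
  m_A(x) = Π_λ (x − λ)^{k_λ}
where k_λ is the size of the *largest* Jordan block for λ (equivalently, the smallest k with (A − λI)^k v = 0 for every generalised eigenvector v of λ).

  λ = 5: largest Jordan block has size 2, contributing (x − 5)^2

So m_A(x) = (x - 5)^2 = x^2 - 10*x + 25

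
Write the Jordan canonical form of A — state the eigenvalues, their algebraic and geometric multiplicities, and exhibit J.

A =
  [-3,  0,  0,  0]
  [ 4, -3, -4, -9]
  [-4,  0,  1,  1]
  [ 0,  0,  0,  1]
J_1(-3) ⊕ J_1(-3) ⊕ J_2(1)

The characteristic polynomial is
  det(x·I − A) = x^4 + 4*x^3 - 2*x^2 - 12*x + 9 = (x - 1)^2*(x + 3)^2

Eigenvalues and multiplicities (the geometric multiplicity of λ is n − rank(A − λI), which equals the number of Jordan blocks for λ):
  λ = -3: algebraic multiplicity = 2, geometric multiplicity = 2
  λ = 1: algebraic multiplicity = 2, geometric multiplicity = 1

Determining the block sizes for each eigenvalue:
  λ = -3: gm = am = 2, so every block has size 1 → block sizes [1, 1]
  λ = 1: one block (gm = 1), so the single block has size am = 2 → block sizes [2]

Assembling the blocks gives a Jordan form
J =
  [-3,  0, 0, 0]
  [ 0, -3, 0, 0]
  [ 0,  0, 1, 1]
  [ 0,  0, 0, 1]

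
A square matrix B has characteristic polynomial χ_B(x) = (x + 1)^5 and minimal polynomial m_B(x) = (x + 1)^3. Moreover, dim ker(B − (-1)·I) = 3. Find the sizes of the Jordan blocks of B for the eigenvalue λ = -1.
Block sizes for λ = -1: [3, 1, 1]

Step 1 — from the characteristic polynomial, algebraic multiplicity of λ = -1 is 5. From dim ker(B − (-1)·I) = 3, there are exactly 3 Jordan blocks for λ = -1.
Step 2 — from the minimal polynomial, the factor (x + 1)^3 tells us the largest block for λ = -1 has size 3.
Step 3 — with total size 5, 3 blocks, and largest block 3, the block sizes (in nonincreasing order) are [3, 1, 1].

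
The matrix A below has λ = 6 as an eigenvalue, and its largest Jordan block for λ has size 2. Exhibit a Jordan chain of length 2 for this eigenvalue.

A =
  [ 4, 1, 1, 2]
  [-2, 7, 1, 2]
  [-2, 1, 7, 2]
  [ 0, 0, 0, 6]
A Jordan chain for λ = 6 of length 2:
v_1 = (-2, -2, -2, 0)ᵀ
v_2 = (1, 0, 0, 0)ᵀ

Let N = A − (6)·I. We want v_2 with N^2 v_2 = 0 but N^1 v_2 ≠ 0; then v_{j-1} := N · v_j for j = 2, …, 2.

Pick v_2 = (1, 0, 0, 0)ᵀ.
Then v_1 = N · v_2 = (-2, -2, -2, 0)ᵀ.

Sanity check: (A − (6)·I) v_1 = (0, 0, 0, 0)ᵀ = 0. ✓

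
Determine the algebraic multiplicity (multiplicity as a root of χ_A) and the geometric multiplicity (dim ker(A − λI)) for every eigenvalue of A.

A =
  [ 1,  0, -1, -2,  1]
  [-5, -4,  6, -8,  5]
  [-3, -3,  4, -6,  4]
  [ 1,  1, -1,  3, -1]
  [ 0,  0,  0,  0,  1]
λ = 1: alg = 5, geom = 2

Step 1 — factor the characteristic polynomial to read off the algebraic multiplicities:
  χ_A(x) = (x - 1)^5

Step 2 — compute geometric multiplicities via the rank-nullity identity g(λ) = n − rank(A − λI):
  rank(A − (1)·I) = 3, so dim ker(A − (1)·I) = n − 3 = 2

Summary:
  λ = 1: algebraic multiplicity = 5, geometric multiplicity = 2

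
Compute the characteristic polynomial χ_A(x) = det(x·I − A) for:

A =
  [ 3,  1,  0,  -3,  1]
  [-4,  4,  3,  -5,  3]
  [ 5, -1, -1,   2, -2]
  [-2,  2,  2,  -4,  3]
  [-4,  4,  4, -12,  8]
x^5 - 10*x^4 + 40*x^3 - 80*x^2 + 80*x - 32

Expanding det(x·I − A) (e.g. by cofactor expansion or by noting that A is similar to its Jordan form J, which has the same characteristic polynomial as A) gives
  χ_A(x) = x^5 - 10*x^4 + 40*x^3 - 80*x^2 + 80*x - 32
which factors as (x - 2)^5. The eigenvalues (with algebraic multiplicities) are λ = 2 with multiplicity 5.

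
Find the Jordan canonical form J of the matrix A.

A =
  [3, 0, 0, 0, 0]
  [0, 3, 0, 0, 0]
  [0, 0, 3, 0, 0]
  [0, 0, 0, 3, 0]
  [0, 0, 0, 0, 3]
J_1(3) ⊕ J_1(3) ⊕ J_1(3) ⊕ J_1(3) ⊕ J_1(3)

The characteristic polynomial is
  det(x·I − A) = x^5 - 15*x^4 + 90*x^3 - 270*x^2 + 405*x - 243 = (x - 3)^5

Eigenvalues and multiplicities (the geometric multiplicity of λ is n − rank(A − λI), which equals the number of Jordan blocks for λ):
  λ = 3: algebraic multiplicity = 5, geometric multiplicity = 5

Determining the block sizes for each eigenvalue:
  λ = 3: gm = am = 5, so every block has size 1 → block sizes [1, 1, 1, 1, 1]

Assembling the blocks gives a Jordan form
J =
  [3, 0, 0, 0, 0]
  [0, 3, 0, 0, 0]
  [0, 0, 3, 0, 0]
  [0, 0, 0, 3, 0]
  [0, 0, 0, 0, 3]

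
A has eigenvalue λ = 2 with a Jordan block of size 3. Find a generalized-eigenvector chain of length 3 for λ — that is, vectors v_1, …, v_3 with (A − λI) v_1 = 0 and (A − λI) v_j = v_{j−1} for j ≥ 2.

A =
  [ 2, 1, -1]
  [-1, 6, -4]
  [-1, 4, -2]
A Jordan chain for λ = 2 of length 3:
v_1 = (0, -1, -1)ᵀ
v_2 = (1, 4, 4)ᵀ
v_3 = (0, 1, 0)ᵀ

Let N = A − (2)·I. We want v_3 with N^3 v_3 = 0 but N^2 v_3 ≠ 0; then v_{j-1} := N · v_j for j = 3, …, 2.

Pick v_3 = (0, 1, 0)ᵀ.
Then v_2 = N · v_3 = (1, 4, 4)ᵀ.
Then v_1 = N · v_2 = (0, -1, -1)ᵀ.

Sanity check: (A − (2)·I) v_1 = (0, 0, 0)ᵀ = 0. ✓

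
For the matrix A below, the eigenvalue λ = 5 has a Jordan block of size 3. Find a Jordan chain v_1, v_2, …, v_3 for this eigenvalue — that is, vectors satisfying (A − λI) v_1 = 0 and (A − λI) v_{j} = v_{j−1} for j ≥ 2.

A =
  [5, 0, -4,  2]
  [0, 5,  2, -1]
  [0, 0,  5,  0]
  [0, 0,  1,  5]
A Jordan chain for λ = 5 of length 3:
v_1 = (2, -1, 0, 0)ᵀ
v_2 = (-4, 2, 0, 1)ᵀ
v_3 = (0, 0, 1, 0)ᵀ

Let N = A − (5)·I. We want v_3 with N^3 v_3 = 0 but N^2 v_3 ≠ 0; then v_{j-1} := N · v_j for j = 3, …, 2.

Pick v_3 = (0, 0, 1, 0)ᵀ.
Then v_2 = N · v_3 = (-4, 2, 0, 1)ᵀ.
Then v_1 = N · v_2 = (2, -1, 0, 0)ᵀ.

Sanity check: (A − (5)·I) v_1 = (0, 0, 0, 0)ᵀ = 0. ✓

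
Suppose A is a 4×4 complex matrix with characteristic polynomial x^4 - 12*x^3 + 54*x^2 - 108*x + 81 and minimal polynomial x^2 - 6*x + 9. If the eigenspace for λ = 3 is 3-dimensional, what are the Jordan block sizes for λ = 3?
Block sizes for λ = 3: [2, 1, 1]

Step 1 — from the characteristic polynomial, algebraic multiplicity of λ = 3 is 4. From dim ker(A − (3)·I) = 3, there are exactly 3 Jordan blocks for λ = 3.
Step 2 — from the minimal polynomial, the factor (x − 3)^2 tells us the largest block for λ = 3 has size 2.
Step 3 — with total size 4, 3 blocks, and largest block 2, the block sizes (in nonincreasing order) are [2, 1, 1].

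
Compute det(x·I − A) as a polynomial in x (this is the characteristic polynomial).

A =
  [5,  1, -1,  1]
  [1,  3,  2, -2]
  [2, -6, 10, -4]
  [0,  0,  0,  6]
x^4 - 24*x^3 + 216*x^2 - 864*x + 1296

Expanding det(x·I − A) (e.g. by cofactor expansion or by noting that A is similar to its Jordan form J, which has the same characteristic polynomial as A) gives
  χ_A(x) = x^4 - 24*x^3 + 216*x^2 - 864*x + 1296
which factors as (x - 6)^4. The eigenvalues (with algebraic multiplicities) are λ = 6 with multiplicity 4.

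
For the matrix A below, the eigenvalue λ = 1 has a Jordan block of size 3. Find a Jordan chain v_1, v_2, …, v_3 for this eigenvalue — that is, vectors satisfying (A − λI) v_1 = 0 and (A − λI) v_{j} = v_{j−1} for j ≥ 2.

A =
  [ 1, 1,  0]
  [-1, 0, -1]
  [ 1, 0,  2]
A Jordan chain for λ = 1 of length 3:
v_1 = (-1, 0, 1)ᵀ
v_2 = (0, -1, 1)ᵀ
v_3 = (1, 0, 0)ᵀ

Let N = A − (1)·I. We want v_3 with N^3 v_3 = 0 but N^2 v_3 ≠ 0; then v_{j-1} := N · v_j for j = 3, …, 2.

Pick v_3 = (1, 0, 0)ᵀ.
Then v_2 = N · v_3 = (0, -1, 1)ᵀ.
Then v_1 = N · v_2 = (-1, 0, 1)ᵀ.

Sanity check: (A − (1)·I) v_1 = (0, 0, 0)ᵀ = 0. ✓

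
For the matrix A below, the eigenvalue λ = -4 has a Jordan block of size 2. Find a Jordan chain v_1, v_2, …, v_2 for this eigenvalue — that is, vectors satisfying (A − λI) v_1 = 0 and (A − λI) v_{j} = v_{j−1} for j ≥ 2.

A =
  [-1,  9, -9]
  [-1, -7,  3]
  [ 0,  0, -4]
A Jordan chain for λ = -4 of length 2:
v_1 = (3, -1, 0)ᵀ
v_2 = (1, 0, 0)ᵀ

Let N = A − (-4)·I. We want v_2 with N^2 v_2 = 0 but N^1 v_2 ≠ 0; then v_{j-1} := N · v_j for j = 2, …, 2.

Pick v_2 = (1, 0, 0)ᵀ.
Then v_1 = N · v_2 = (3, -1, 0)ᵀ.

Sanity check: (A − (-4)·I) v_1 = (0, 0, 0)ᵀ = 0. ✓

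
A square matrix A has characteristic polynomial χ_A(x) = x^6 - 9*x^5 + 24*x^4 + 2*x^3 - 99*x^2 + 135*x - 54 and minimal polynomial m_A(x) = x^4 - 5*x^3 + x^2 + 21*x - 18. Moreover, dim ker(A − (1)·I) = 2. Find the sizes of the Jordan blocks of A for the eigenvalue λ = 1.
Block sizes for λ = 1: [1, 1]

Step 1 — from the characteristic polynomial, algebraic multiplicity of λ = 1 is 2. From dim ker(A − (1)·I) = 2, there are exactly 2 Jordan blocks for λ = 1.
Step 2 — from the minimal polynomial, the factor (x − 1) tells us the largest block for λ = 1 has size 1.
Step 3 — with total size 2, 2 blocks, and largest block 1, the block sizes (in nonincreasing order) are [1, 1].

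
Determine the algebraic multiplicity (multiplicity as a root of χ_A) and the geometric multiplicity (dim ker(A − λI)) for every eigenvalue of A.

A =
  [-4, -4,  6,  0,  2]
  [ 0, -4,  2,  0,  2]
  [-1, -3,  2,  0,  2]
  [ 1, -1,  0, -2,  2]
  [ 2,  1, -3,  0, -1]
λ = -2: alg = 4, geom = 3; λ = -1: alg = 1, geom = 1

Step 1 — factor the characteristic polynomial to read off the algebraic multiplicities:
  χ_A(x) = (x + 1)*(x + 2)^4

Step 2 — compute geometric multiplicities via the rank-nullity identity g(λ) = n − rank(A − λI):
  rank(A − (-2)·I) = 2, so dim ker(A − (-2)·I) = n − 2 = 3
  rank(A − (-1)·I) = 4, so dim ker(A − (-1)·I) = n − 4 = 1

Summary:
  λ = -2: algebraic multiplicity = 4, geometric multiplicity = 3
  λ = -1: algebraic multiplicity = 1, geometric multiplicity = 1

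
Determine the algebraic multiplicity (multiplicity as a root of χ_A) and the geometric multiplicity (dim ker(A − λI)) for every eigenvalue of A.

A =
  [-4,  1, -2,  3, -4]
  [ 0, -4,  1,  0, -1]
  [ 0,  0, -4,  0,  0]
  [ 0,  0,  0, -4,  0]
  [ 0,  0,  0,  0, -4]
λ = -4: alg = 5, geom = 3

Step 1 — factor the characteristic polynomial to read off the algebraic multiplicities:
  χ_A(x) = (x + 4)^5

Step 2 — compute geometric multiplicities via the rank-nullity identity g(λ) = n − rank(A − λI):
  rank(A − (-4)·I) = 2, so dim ker(A − (-4)·I) = n − 2 = 3

Summary:
  λ = -4: algebraic multiplicity = 5, geometric multiplicity = 3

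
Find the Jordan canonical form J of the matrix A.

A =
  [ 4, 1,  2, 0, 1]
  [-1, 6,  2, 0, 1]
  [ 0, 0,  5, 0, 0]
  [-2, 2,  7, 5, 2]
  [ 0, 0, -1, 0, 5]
J_3(5) ⊕ J_1(5) ⊕ J_1(5)

The characteristic polynomial is
  det(x·I − A) = x^5 - 25*x^4 + 250*x^3 - 1250*x^2 + 3125*x - 3125 = (x - 5)^5

Eigenvalues and multiplicities (the geometric multiplicity of λ is n − rank(A − λI), which equals the number of Jordan blocks for λ):
  λ = 5: algebraic multiplicity = 5, geometric multiplicity = 3

Determining the block sizes for each eigenvalue:
  λ = 5: with am = 5 and gm = 3, the partition is not yet determined (e.g. several partitions of 5 into 3 parts exist). Let N = A − (5)·I. Computing rank(N^1) = 2, rank(N^2) = 1, rank(N^3) = 0; the number of blocks of size ≥ j is rank(N^{j−1}) − rank(N^j), giving [3, 1, 1]. So we have 1 block(s) of size 3, 2 block(s) of size 1 → block sizes [3, 1, 1]

Assembling the blocks gives a Jordan form
J =
  [5, 1, 0, 0, 0]
  [0, 5, 1, 0, 0]
  [0, 0, 5, 0, 0]
  [0, 0, 0, 5, 0]
  [0, 0, 0, 0, 5]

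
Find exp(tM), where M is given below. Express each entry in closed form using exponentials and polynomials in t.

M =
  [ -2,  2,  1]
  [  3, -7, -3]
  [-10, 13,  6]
e^{tM} =
  [-3*t^2*exp(-t)/2 - t*exp(-t) + exp(-t), -t^2*exp(-t)/2 + 2*t*exp(-t), t*exp(-t)]
  [9*t^2*exp(-t)/2 + 3*t*exp(-t), 3*t^2*exp(-t)/2 - 6*t*exp(-t) + exp(-t), -3*t*exp(-t)]
  [-21*t^2*exp(-t)/2 - 10*t*exp(-t), -7*t^2*exp(-t)/2 + 13*t*exp(-t), 7*t*exp(-t) + exp(-t)]

Strategy: write M = P · J · P⁻¹ where J is a Jordan canonical form, so e^{tM} = P · e^{tJ} · P⁻¹, and e^{tJ} can be computed block-by-block.

M has Jordan form
J =
  [-1,  1,  0]
  [ 0, -1,  1]
  [ 0,  0, -1]
(up to reordering of blocks).

Per-block formulas:
  For a 3×3 Jordan block J_3(-1): exp(t · J_3(-1)) = e^(-1t)·(I + t·N + (t^2/2)·N^2), where N is the 3×3 nilpotent shift.

After assembling e^{tJ} and conjugating by P, we get:

e^{tM} =
  [-3*t^2*exp(-t)/2 - t*exp(-t) + exp(-t), -t^2*exp(-t)/2 + 2*t*exp(-t), t*exp(-t)]
  [9*t^2*exp(-t)/2 + 3*t*exp(-t), 3*t^2*exp(-t)/2 - 6*t*exp(-t) + exp(-t), -3*t*exp(-t)]
  [-21*t^2*exp(-t)/2 - 10*t*exp(-t), -7*t^2*exp(-t)/2 + 13*t*exp(-t), 7*t*exp(-t) + exp(-t)]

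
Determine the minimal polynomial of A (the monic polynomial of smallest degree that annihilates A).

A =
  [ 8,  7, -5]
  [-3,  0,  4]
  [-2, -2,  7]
x^3 - 15*x^2 + 75*x - 125

The characteristic polynomial is χ_A(x) = (x - 5)^3, so the eigenvalues are known. The minimal polynomial is
  m_A(x) = Π_λ (x − λ)^{k_λ}
where k_λ is the size of the *largest* Jordan block for λ (equivalently, the smallest k with (A − λI)^k v = 0 for every generalised eigenvector v of λ).

  λ = 5: largest Jordan block has size 3, contributing (x − 5)^3

So m_A(x) = (x - 5)^3 = x^3 - 15*x^2 + 75*x - 125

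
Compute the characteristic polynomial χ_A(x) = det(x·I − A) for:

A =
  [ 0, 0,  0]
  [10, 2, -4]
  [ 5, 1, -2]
x^3

Expanding det(x·I − A) (e.g. by cofactor expansion or by noting that A is similar to its Jordan form J, which has the same characteristic polynomial as A) gives
  χ_A(x) = x^3
which factors as x^3. The eigenvalues (with algebraic multiplicities) are λ = 0 with multiplicity 3.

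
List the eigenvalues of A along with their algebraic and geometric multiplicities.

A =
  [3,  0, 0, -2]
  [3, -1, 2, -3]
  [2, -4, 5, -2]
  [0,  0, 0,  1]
λ = 1: alg = 2, geom = 2; λ = 3: alg = 2, geom = 1

Step 1 — factor the characteristic polynomial to read off the algebraic multiplicities:
  χ_A(x) = (x - 3)^2*(x - 1)^2

Step 2 — compute geometric multiplicities via the rank-nullity identity g(λ) = n − rank(A − λI):
  rank(A − (1)·I) = 2, so dim ker(A − (1)·I) = n − 2 = 2
  rank(A − (3)·I) = 3, so dim ker(A − (3)·I) = n − 3 = 1

Summary:
  λ = 1: algebraic multiplicity = 2, geometric multiplicity = 2
  λ = 3: algebraic multiplicity = 2, geometric multiplicity = 1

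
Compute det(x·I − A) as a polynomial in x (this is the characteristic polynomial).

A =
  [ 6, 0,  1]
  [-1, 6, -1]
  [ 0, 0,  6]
x^3 - 18*x^2 + 108*x - 216

Expanding det(x·I − A) (e.g. by cofactor expansion or by noting that A is similar to its Jordan form J, which has the same characteristic polynomial as A) gives
  χ_A(x) = x^3 - 18*x^2 + 108*x - 216
which factors as (x - 6)^3. The eigenvalues (with algebraic multiplicities) are λ = 6 with multiplicity 3.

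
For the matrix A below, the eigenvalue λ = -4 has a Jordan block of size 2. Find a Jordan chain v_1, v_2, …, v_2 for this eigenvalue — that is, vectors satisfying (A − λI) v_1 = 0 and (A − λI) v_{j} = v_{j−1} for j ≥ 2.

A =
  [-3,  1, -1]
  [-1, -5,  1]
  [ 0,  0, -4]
A Jordan chain for λ = -4 of length 2:
v_1 = (1, -1, 0)ᵀ
v_2 = (1, 0, 0)ᵀ

Let N = A − (-4)·I. We want v_2 with N^2 v_2 = 0 but N^1 v_2 ≠ 0; then v_{j-1} := N · v_j for j = 2, …, 2.

Pick v_2 = (1, 0, 0)ᵀ.
Then v_1 = N · v_2 = (1, -1, 0)ᵀ.

Sanity check: (A − (-4)·I) v_1 = (0, 0, 0)ᵀ = 0. ✓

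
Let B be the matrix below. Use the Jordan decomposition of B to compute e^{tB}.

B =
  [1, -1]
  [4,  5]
e^{tB} =
  [-2*t*exp(3*t) + exp(3*t), -t*exp(3*t)]
  [4*t*exp(3*t), 2*t*exp(3*t) + exp(3*t)]

Strategy: write B = P · J · P⁻¹ where J is a Jordan canonical form, so e^{tB} = P · e^{tJ} · P⁻¹, and e^{tJ} can be computed block-by-block.

B has Jordan form
J =
  [3, 1]
  [0, 3]
(up to reordering of blocks).

Per-block formulas:
  For a 2×2 Jordan block J_2(3): exp(t · J_2(3)) = e^(3t)·(I + t·N), where N is the 2×2 nilpotent shift.

After assembling e^{tJ} and conjugating by P, we get:

e^{tB} =
  [-2*t*exp(3*t) + exp(3*t), -t*exp(3*t)]
  [4*t*exp(3*t), 2*t*exp(3*t) + exp(3*t)]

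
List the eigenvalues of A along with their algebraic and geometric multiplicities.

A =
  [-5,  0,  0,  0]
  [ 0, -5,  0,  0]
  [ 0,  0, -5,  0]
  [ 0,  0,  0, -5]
λ = -5: alg = 4, geom = 4

Step 1 — factor the characteristic polynomial to read off the algebraic multiplicities:
  χ_A(x) = (x + 5)^4

Step 2 — compute geometric multiplicities via the rank-nullity identity g(λ) = n − rank(A − λI):
  rank(A − (-5)·I) = 0, so dim ker(A − (-5)·I) = n − 0 = 4

Summary:
  λ = -5: algebraic multiplicity = 4, geometric multiplicity = 4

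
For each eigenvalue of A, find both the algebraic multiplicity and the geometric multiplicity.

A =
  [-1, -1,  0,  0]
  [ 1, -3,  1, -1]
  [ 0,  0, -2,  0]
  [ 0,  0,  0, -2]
λ = -2: alg = 4, geom = 2

Step 1 — factor the characteristic polynomial to read off the algebraic multiplicities:
  χ_A(x) = (x + 2)^4

Step 2 — compute geometric multiplicities via the rank-nullity identity g(λ) = n − rank(A − λI):
  rank(A − (-2)·I) = 2, so dim ker(A − (-2)·I) = n − 2 = 2

Summary:
  λ = -2: algebraic multiplicity = 4, geometric multiplicity = 2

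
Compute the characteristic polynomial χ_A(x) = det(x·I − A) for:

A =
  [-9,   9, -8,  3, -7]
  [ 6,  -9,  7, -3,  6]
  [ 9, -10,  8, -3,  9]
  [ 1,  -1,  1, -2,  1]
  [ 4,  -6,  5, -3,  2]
x^5 + 10*x^4 + 40*x^3 + 80*x^2 + 80*x + 32

Expanding det(x·I − A) (e.g. by cofactor expansion or by noting that A is similar to its Jordan form J, which has the same characteristic polynomial as A) gives
  χ_A(x) = x^5 + 10*x^4 + 40*x^3 + 80*x^2 + 80*x + 32
which factors as (x + 2)^5. The eigenvalues (with algebraic multiplicities) are λ = -2 with multiplicity 5.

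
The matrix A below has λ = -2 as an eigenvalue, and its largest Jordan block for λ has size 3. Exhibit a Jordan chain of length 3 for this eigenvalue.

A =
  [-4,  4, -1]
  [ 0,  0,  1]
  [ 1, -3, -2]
A Jordan chain for λ = -2 of length 3:
v_1 = (3, 1, -2)ᵀ
v_2 = (-2, 0, 1)ᵀ
v_3 = (1, 0, 0)ᵀ

Let N = A − (-2)·I. We want v_3 with N^3 v_3 = 0 but N^2 v_3 ≠ 0; then v_{j-1} := N · v_j for j = 3, …, 2.

Pick v_3 = (1, 0, 0)ᵀ.
Then v_2 = N · v_3 = (-2, 0, 1)ᵀ.
Then v_1 = N · v_2 = (3, 1, -2)ᵀ.

Sanity check: (A − (-2)·I) v_1 = (0, 0, 0)ᵀ = 0. ✓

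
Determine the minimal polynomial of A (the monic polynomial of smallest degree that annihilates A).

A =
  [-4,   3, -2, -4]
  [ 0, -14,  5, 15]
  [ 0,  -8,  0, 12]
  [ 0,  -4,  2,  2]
x^3 + 12*x^2 + 48*x + 64

The characteristic polynomial is χ_A(x) = (x + 4)^4, so the eigenvalues are known. The minimal polynomial is
  m_A(x) = Π_λ (x − λ)^{k_λ}
where k_λ is the size of the *largest* Jordan block for λ (equivalently, the smallest k with (A − λI)^k v = 0 for every generalised eigenvector v of λ).

  λ = -4: largest Jordan block has size 3, contributing (x + 4)^3

So m_A(x) = (x + 4)^3 = x^3 + 12*x^2 + 48*x + 64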